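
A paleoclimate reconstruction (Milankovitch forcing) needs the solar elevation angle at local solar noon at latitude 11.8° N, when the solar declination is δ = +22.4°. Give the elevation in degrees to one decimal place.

79.4°

At local noon the hour angle is zero, so the zenith angle equals |φ − δ| = |+11.8° − (+22.400°)| = 10.600°.
Elevation = 90° − 10.600° = 79.4°.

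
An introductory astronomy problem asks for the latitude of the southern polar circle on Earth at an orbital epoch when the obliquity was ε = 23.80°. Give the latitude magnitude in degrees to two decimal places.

The polar circle is the lowest latitude that experiences at least one full rotation of continuous darkness at the northern-summer solstice; it lies at |φ| = 90° − ε = 90° − 23.80° = 66.20°.

66.20°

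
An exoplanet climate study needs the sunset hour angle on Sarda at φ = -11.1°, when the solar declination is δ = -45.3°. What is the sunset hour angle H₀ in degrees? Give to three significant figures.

cos H₀ = −tan φ · tan δ = −tan(-11.1°) × tan(-45.300°) = -0.1983, so H₀ = 1.7704 rad = 101.44°.

H₀ = 101°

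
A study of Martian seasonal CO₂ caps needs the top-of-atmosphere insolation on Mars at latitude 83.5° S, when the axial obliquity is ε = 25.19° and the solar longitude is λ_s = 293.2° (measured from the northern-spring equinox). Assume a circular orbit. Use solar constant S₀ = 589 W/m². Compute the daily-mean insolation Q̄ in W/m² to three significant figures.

Q̄ ≈ 229 W/m²

Solar declination: sin δ = sin ε · sin λ_s = sin 25.19° × sin 293.2° = -0.39120, so δ = -23.029°.
cos H₀ = −tan(-83.5°) tan(-23.029°) = -3.7309 ≤ −1 ⇒ polar day, H₀ = π.
Bracket: H₀ sin φ sin δ + cos φ cos δ sin H₀ = 3.1416×-0.99357×-0.39120 + 0.11320×0.92030×0.00000 = 1.221091 + 0.000000 = 1.221091.
Q̄ = (S₀/π) × [bracket] = (589/π) × 1.221091 = 228.9 W/m².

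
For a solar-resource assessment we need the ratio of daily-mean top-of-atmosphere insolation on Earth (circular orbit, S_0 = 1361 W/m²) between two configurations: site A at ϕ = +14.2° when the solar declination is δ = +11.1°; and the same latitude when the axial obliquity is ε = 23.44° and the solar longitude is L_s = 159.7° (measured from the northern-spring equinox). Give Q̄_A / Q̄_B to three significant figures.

— Configuration A (ϕ=+14.2°):
cos h₀ = −tan(+14.2°) tan(+11.100°) = -0.0496, h₀ = 1.6205 rad.
Bracket: h₀ sin ϕ sin δ + cos ϕ cos δ sin h₀ = 1.6205×0.24531×0.19252 + 0.96945×0.98129×0.99877 = 0.076531 + 0.950141 = 1.026672.
Q̄ = (S_0/π) × [bracket] = (1361/π) × 1.026672 = 444.77 W/m².
— Configuration B (ϕ=+14.2°):
Solar declination: sin δ = sin ε · sin L_s = sin 23.44° × sin 159.7° = 0.13801, so δ = +7.933°.
cos h₀ = −tan(+14.2°) tan(+7.933°) = -0.0353, h₀ = 1.6061 rad.
Bracket: h₀ sin ϕ sin δ + cos ϕ cos δ sin h₀ = 1.6061×0.24531×0.13801 + 0.96945×0.99043×0.99938 = 0.054375 + 0.959577 = 1.013952.
Q̄ = (S_0/π) × [bracket] = (1361/π) × 1.013952 = 439.26 W/m².
Ratio Q̄_A / Q̄_B = 444.77 / 439.26 = 1.013.

Q̄_A / Q̄_B ≈ 1.01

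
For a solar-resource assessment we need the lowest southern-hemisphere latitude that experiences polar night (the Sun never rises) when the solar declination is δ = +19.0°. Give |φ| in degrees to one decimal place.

Polar night requires cos H₀ = −tan φ tan δ ≥ 1, i.e. tan φ tan δ ≤ −1.
The boundary is |tan φ| · |tan δ| = 1, so |φ| = 90° − |δ| = 90° − 19.0° = 71.0° in the southern hemisphere.

|φ| = 71.0°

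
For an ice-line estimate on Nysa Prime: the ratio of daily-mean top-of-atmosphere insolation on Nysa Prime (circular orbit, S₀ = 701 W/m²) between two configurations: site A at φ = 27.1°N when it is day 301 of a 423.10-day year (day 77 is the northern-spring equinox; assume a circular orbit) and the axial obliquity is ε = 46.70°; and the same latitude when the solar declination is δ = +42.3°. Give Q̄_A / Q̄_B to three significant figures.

— Configuration A (φ=+27.1°):
Solar longitude: λ_s = 360° × (301 − 77)/423.10 = 190.593°.
sin δ = sin 46.70° × sin 190.593° = -0.13379, so δ = -7.689°.
cos H₀ = −tan(+27.1°) tan(-7.689°) = 0.0691, H₀ = 1.5017 rad.
Bracket: H₀ sin φ sin δ + cos φ cos δ sin H₀ = 1.5017×0.45554×-0.13379 + 0.89021×0.99101×0.99761 = -0.091524 + 0.880099 = 0.788575.
Q̄ = (S₀/π) × [bracket] = (701/π) × 0.788575 = 175.96 W/m².
— Configuration B (φ=+27.1°):
cos H₀ = −tan(+27.1°) tan(+42.300°) = -0.4656, H₀ = 2.0551 rad.
Bracket: H₀ sin φ sin δ + cos φ cos δ sin H₀ = 2.0551×0.45554×0.67301 + 0.89021×0.73963×0.88498 = 0.630059 + 0.582694 = 1.212753.
Q̄ = (S₀/π) × [bracket] = (701/π) × 1.212753 = 270.61 W/m².
Ratio Q̄_A / Q̄_B = 175.96 / 270.61 = 0.6502.

Q̄_A / Q̄_B ≈ 0.650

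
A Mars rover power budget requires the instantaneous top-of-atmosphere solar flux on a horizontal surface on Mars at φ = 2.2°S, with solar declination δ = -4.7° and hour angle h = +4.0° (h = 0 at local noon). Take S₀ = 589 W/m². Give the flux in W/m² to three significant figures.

cos θ_z = sin φ sin δ + cos φ cos δ cos h = 0.003145 + 0.993477 = 0.996622.
Flux = S₀ · cos θ_z = 589 × 0.996622 = 587.0 W/m².

587 W/m²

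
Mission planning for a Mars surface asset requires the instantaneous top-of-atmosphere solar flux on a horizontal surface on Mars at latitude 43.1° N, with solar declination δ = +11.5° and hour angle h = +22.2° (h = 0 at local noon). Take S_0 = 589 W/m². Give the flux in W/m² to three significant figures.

470 W/m²

cos θ_z = sin ϕ sin δ + cos ϕ cos δ cos h = 0.136223 + 0.662464 = 0.798687.
Flux = S_0 · cos θ_z = 589 × 0.798687 = 470.4 W/m².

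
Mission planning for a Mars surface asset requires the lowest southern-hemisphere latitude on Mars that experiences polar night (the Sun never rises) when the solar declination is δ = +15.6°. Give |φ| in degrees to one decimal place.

|φ| = 74.4°

Polar night requires cos H₀ = −tan φ tan δ ≥ 1, i.e. tan φ tan δ ≤ −1.
The boundary is |tan φ| · |tan δ| = 1, so |φ| = 90° − |δ| = 90° − 15.6° = 74.4° in the southern hemisphere.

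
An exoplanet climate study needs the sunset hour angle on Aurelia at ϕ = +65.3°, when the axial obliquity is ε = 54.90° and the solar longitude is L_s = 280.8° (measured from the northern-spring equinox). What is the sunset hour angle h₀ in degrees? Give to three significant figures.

h₀ = 0.00°

Solar declination: sin δ = sin ε · sin L_s = sin 54.90° × sin 280.8° = -0.80366, so δ = -53.481°.
cos h₀ = −tan ϕ · tan δ = 2.9362 ≥ 1, so the host star never rises (polar night) and h₀ = 0.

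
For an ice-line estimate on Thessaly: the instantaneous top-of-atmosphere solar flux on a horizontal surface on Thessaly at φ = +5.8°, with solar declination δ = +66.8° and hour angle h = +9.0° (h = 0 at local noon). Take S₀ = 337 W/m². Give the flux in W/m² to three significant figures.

162 W/m²

cos θ_z = sin φ sin δ + cos φ cos δ cos h = 0.092884 + 0.387100 = 0.479984.
Flux = S₀ · cos θ_z = 337 × 0.479984 = 161.8 W/m².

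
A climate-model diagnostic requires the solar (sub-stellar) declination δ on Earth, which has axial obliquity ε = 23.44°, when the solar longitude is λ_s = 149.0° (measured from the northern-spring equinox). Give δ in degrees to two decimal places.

sin δ = sin ε · sin λ_s = sin 23.44° × sin 149.0° = 0.204876.
δ = arcsin(0.204876) = +11.82°.

δ = +11.82°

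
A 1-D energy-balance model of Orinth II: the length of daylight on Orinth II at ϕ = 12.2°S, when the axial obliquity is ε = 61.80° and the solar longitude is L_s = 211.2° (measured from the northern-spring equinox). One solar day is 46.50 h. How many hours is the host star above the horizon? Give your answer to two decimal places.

Solar declination: sin δ = sin ε · sin L_s = sin 61.80° × sin 211.2° = -0.45654, so δ = -27.164°.
cos h₀ = −tan ϕ · tan δ = −tan(-12.2°) × tan(-27.164°) = -0.1109, so h₀ = 1.6820 rad = 96.37°.
Daylight = 2h₀/(2π) × 46.50 h = (1.6820/π) × 46.50 = 24.90 h.

24.90 h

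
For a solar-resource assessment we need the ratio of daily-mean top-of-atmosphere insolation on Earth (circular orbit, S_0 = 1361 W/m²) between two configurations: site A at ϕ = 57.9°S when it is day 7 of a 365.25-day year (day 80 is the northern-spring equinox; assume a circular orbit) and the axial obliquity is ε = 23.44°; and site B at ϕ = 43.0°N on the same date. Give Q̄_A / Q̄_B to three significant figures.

Q̄_A / Q̄_B ≈ 3.43

— Configuration A (ϕ=-57.9°):
Solar longitude: L_s = 360° × (7 − 80)/365.25 = -71.951°, i.e. -71.951° + 360° = 288.049°.
sin δ = sin 23.44° × sin 288.049° = -0.37821, so δ = -22.223°.
cos h₀ = −tan(-57.9°) tan(-22.223°) = -0.6513, h₀ = 2.2801 rad.
Bracket: h₀ sin ϕ sin δ + cos ϕ cos δ sin h₀ = 2.2801×-0.84712×-0.37821 + 0.53140×0.92572×0.75882 = 0.730520 + 0.373285 = 1.103805.
Q̄ = (S_0/π) × [bracket] = (1361/π) × 1.103805 = 478.19 W/m².
— Configuration B (ϕ=+43.0°):
cos h₀ = −tan(+43.0°) tan(-22.223°) = 0.3810, h₀ = 1.1799 rad.
Bracket: h₀ sin ϕ sin δ + cos ϕ cos δ sin h₀ = 1.1799×0.68200×-0.37821 + 0.73135×0.92572×0.92458 = -0.304342 + 0.625964 = 0.321622.
Q̄ = (S_0/π) × [bracket] = (1361/π) × 0.321622 = 139.33 W/m².
Ratio Q̄_A / Q̄_B = 478.19 / 139.33 = 3.432.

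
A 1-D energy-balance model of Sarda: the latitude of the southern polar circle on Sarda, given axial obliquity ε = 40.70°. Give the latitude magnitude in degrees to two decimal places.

49.30°

The polar circle is the lowest latitude that experiences at least one full rotation of continuous darkness at the northern-summer solstice; it lies at |φ| = 90° − ε = 90° − 40.70° = 49.30°.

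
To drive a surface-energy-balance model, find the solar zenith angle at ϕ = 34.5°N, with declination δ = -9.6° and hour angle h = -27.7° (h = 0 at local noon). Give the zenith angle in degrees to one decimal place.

θ_z = 51.3°

cos θ_z = sin ϕ sin δ + cos ϕ cos δ cos h = -0.094459 + 0.719458 = 0.624999.
θ_z = arccos(0.624999) = 51.3°.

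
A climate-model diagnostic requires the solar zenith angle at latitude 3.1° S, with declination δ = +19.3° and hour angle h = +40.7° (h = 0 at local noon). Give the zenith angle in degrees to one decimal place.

cos θ_z = sin ϕ sin δ + cos ϕ cos δ cos h = -0.017874 + 0.714481 = 0.696607.
θ_z = arccos(0.696607) = 45.8°.

θ_z = 45.8°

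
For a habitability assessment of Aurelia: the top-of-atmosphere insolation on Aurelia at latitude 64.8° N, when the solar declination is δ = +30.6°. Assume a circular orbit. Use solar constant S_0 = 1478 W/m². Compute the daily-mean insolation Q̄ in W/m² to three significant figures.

Q̄ ≈ 681 W/m²

cos h₀ = −tan(+64.8°) tan(+30.600°) = -1.2568 ≤ −1 ⇒ polar day, h₀ = π.
Bracket: h₀ sin ϕ sin δ + cos ϕ cos δ sin h₀ = 3.1416×0.90483×0.50904 + 0.42578×0.86074×0.00000 = 1.447004 + 0.000000 = 1.447004.
Q̄ = (S_0/π) × [bracket] = (1478/π) × 1.447004 = 680.8 W/m².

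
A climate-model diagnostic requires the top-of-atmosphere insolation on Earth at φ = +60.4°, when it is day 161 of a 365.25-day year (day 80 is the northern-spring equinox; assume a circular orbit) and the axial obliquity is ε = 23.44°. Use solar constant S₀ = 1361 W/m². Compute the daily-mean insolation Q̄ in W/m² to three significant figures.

Solar longitude: λ_s = 360° × (161 − 80)/365.25 = 79.836°.
sin δ = sin 23.44° × sin 79.836° = 0.39155, so δ = +23.051°.
cos H₀ = −tan(+60.4°) tan(+23.051°) = -0.7490, H₀ = 2.4174 rad.
Bracket: H₀ sin φ sin δ + cos φ cos δ sin H₀ = 2.4174×0.86949×0.39155 + 0.49394×0.92016×0.66251 = 0.823001 + 0.301113 = 1.124114.
Q̄ = (S₀/π) × [bracket] = (1361/π) × 1.124114 = 487.0 W/m².

Q̄ ≈ 487 W/m²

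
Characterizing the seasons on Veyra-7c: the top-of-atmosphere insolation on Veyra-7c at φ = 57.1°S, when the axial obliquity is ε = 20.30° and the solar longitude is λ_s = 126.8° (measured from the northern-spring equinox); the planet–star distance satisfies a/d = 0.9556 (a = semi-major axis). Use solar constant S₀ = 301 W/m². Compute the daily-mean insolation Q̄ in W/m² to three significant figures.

Solar declination: sin δ = sin ε · sin λ_s = sin 20.30° × sin 126.8° = 0.27780, so δ = +16.129°.
cos H₀ = −tan(-57.1°) tan(+16.129°) = 0.4470, H₀ = 1.1074 rad.
Bracket: H₀ sin φ sin δ + cos φ cos δ sin H₀ = 1.1074×-0.83962×0.27780 + 0.54317×0.96064×0.89453 = -0.258297 + 0.466758 = 0.208461.
Inverse-square distance factor (a/d)² = 0.9556² = 0.913171.
Q̄ = (S₀/π) × 0.913171 × [bracket] = (301/π) × 0.913171 × 0.208461 = 18.24 W/m².

Q̄ ≈ 18.2 W/m²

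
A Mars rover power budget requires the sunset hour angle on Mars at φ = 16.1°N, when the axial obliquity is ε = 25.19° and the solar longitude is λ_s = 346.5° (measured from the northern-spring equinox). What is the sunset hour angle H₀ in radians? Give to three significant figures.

H₀ = 1.54 rad

Solar declination: sin δ = sin ε · sin λ_s = sin 25.19° × sin 346.5° = -0.09936, so δ = -5.702°.
cos H₀ = −tan φ · tan δ = −tan(+16.1°) × tan(-5.702°) = 0.0288, so H₀ = 1.5420 rad = 88.35°.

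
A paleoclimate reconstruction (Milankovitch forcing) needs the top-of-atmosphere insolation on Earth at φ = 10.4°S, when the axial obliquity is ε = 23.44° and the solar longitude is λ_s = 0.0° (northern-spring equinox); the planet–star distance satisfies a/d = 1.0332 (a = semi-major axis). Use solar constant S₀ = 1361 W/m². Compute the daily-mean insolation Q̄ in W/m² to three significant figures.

Solar declination: sin δ = sin ε · sin λ_s = sin 23.44° × sin 0.0° = 0.00000, so δ = +0.000°.
cos H₀ = −tan(-10.4°) tan(+0.000°) = 0.0000, H₀ = 1.5708 rad.
Bracket: H₀ sin φ sin δ + cos φ cos δ sin H₀ = 1.5708×-0.18052×0.00000 + 0.98357×1.00000×1.00000 = -0.000000 + 0.983570 = 0.983570.
Inverse-square distance factor (a/d)² = 1.0332² = 1.067502.
Q̄ = (S₀/π) × 1.067502 × [bracket] = (1361/π) × 1.067502 × 0.983570 = 454.9 W/m².

Q̄ ≈ 455 W/m²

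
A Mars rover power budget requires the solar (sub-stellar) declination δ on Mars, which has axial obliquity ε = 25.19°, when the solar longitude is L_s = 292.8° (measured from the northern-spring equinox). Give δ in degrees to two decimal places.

sin δ = sin ε · sin L_s = sin 25.19° × sin 292.8° = -0.392365.
δ = arcsin(-0.392365) = -23.10°.

δ = -23.10°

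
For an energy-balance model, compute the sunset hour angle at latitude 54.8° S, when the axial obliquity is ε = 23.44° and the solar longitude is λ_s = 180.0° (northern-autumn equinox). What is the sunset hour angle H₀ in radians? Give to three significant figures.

H₀ = 1.57 rad

Solar declination: sin δ = sin ε · sin λ_s = sin 23.44° × sin 180.0° = 0.00000, so δ = +0.000°.
cos H₀ = −tan φ · tan δ = −tan(-54.8°) × tan(+0.000°) = 0.0000, so H₀ = 1.5708 rad = 90.00°.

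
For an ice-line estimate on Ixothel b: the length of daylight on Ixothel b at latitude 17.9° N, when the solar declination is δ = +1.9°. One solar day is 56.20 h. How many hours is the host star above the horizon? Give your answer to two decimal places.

28.29 h

cos h₀ = −tan ϕ · tan δ = −tan(+17.9°) × tan(+1.900°) = -0.0107, so h₀ = 1.5815 rad = 90.61°.
Daylight = 2h₀/(2π) × 56.20 h = (1.5815/π) × 56.20 = 28.29 h.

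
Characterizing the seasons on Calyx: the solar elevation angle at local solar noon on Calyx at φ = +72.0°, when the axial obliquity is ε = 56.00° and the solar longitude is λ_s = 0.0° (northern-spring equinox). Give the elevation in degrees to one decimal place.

18.0°

Solar declination: sin δ = sin ε · sin λ_s = sin 56.00° × sin 0.0° = 0.00000, so δ = +0.000°.
At local noon the hour angle is zero, so the zenith angle equals |φ − δ| = |+72.0° − (+0.000°)| = 72.000°.
Elevation = 90° − 72.000° = 18.0°.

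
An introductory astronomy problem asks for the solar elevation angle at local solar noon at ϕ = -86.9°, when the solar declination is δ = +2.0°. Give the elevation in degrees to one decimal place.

1.1°

At local noon the hour angle is zero, so the zenith angle equals |ϕ − δ| = |-86.9° − (+2.000°)| = 88.900°.
Elevation = 90° − 88.900° = 1.1°.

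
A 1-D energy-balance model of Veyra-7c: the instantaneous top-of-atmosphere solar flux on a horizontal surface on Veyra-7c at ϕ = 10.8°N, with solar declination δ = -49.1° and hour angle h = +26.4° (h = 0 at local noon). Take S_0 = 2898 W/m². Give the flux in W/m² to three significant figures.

cos θ_z = sin ϕ sin δ + cos ϕ cos δ cos h = -0.141633 + 0.576071 = 0.434438.
Flux = S_0 · cos θ_z = 2898 × 0.434438 = 1259 W/m².

1.26e+03 W/m²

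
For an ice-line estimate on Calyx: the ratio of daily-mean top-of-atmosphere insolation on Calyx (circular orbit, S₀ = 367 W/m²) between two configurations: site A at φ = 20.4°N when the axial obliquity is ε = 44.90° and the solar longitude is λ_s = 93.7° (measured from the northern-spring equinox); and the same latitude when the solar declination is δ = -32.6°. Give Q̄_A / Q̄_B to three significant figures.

Q̄_A / Q̄_B ≈ 2.12

— Configuration A (φ=+20.4°):
Solar declination: sin δ = sin ε · sin λ_s = sin 44.90° × sin 93.7° = 0.70440, so δ = +44.781°.
cos H₀ = −tan(+20.4°) tan(+44.781°) = -0.3691, H₀ = 1.9488 rad.
Bracket: H₀ sin φ sin δ + cos φ cos δ sin H₀ = 1.9488×0.34857×0.70440 + 0.93728×0.70980×0.92940 = 0.478494 + 0.618312 = 1.096806.
Q̄ = (S₀/π) × [bracket] = (367/π) × 1.096806 = 128.13 W/m².
— Configuration B (φ=+20.4°):
cos H₀ = −tan(+20.4°) tan(-32.600°) = 0.2378, H₀ = 1.3307 rad.
Bracket: H₀ sin φ sin δ + cos φ cos δ sin H₀ = 1.3307×0.34857×-0.53877 + 0.93728×0.84245×0.97130 = -0.249904 + 0.766950 = 0.517046.
Q̄ = (S₀/π) × [bracket] = (367/π) × 0.517046 = 60.401 W/m².
Ratio Q̄_A / Q̄_B = 128.13 / 60.401 = 2.121.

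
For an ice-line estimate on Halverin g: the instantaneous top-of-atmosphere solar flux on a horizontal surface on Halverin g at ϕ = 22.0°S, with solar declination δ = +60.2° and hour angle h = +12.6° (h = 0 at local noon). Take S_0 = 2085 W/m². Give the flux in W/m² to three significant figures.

cos θ_z = sin ϕ sin δ + cos ϕ cos δ cos h = -0.325071 + 0.449689 = 0.124618.
Flux = S_0 · cos θ_z = 2085 × 0.124618 = 259.8 W/m².

260 W/m²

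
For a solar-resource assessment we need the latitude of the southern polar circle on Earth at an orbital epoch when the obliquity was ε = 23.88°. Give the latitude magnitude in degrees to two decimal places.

The polar circle is the lowest latitude that experiences at least one full rotation of continuous darkness at the northern-summer solstice; it lies at |ϕ| = 90° − ε = 90° − 23.88° = 66.12°.

66.12°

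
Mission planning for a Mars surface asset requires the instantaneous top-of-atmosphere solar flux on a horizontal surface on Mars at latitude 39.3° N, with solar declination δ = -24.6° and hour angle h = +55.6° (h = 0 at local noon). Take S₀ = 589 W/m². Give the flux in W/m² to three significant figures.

cos θ_z = sin φ sin δ + cos φ cos δ cos h = -0.263664 + 0.397513 = 0.133849.
Flux = S₀ · cos θ_z = 589 × 0.133849 = 78.84 W/m².

78.8 W/m²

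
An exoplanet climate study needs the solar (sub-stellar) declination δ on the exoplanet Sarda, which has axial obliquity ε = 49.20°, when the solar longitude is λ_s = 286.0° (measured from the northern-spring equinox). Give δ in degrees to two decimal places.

δ = -46.69°

sin δ = sin ε · sin λ_s = sin 49.20° × sin 286.0° = -0.727670.
δ = arcsin(-0.727670) = -46.69°.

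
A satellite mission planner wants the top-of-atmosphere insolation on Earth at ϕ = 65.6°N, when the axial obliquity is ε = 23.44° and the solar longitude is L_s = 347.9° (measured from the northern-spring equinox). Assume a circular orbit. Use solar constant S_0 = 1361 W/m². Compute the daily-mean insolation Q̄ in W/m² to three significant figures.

Q̄ ≈ 130 W/m²

Solar declination: sin δ = sin ε · sin L_s = sin 23.44° × sin 347.9° = -0.08338, so δ = -4.783°.
cos h₀ = −tan(+65.6°) tan(-4.783°) = 0.1845, h₀ = 1.3853 rad.
Bracket: h₀ sin ϕ sin δ + cos ϕ cos δ sin h₀ = 1.3853×0.91068×-0.08338 + 0.41310×0.99652×0.98284 = -0.105189 + 0.404598 = 0.299409.
Q̄ = (S_0/π) × [bracket] = (1361/π) × 0.299409 = 129.7 W/m².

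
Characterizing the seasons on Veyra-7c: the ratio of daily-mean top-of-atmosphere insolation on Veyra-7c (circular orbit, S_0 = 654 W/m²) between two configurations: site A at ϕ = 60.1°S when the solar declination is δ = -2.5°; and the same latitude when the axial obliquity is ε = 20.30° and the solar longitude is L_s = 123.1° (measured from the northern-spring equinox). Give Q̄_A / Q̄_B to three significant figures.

— Configuration A (ϕ=-60.1°):
cos h₀ = −tan(-60.1°) tan(-2.500°) = -0.0759, h₀ = 1.6468 rad.
Bracket: h₀ sin ϕ sin δ + cos ϕ cos δ sin h₀ = 1.6468×-0.86690×-0.04362 + 0.49849×0.99905×0.99711 = 0.062272 + 0.496577 = 0.558849.
Q̄ = (S_0/π) × [bracket] = (654/π) × 0.558849 = 116.34 W/m².
— Configuration B (ϕ=-60.1°):
Solar declination: sin δ = sin ε · sin L_s = sin 20.30° × sin 123.1° = 0.29063, so δ = +16.896°.
cos h₀ = −tan(-60.1°) tan(+16.896°) = 0.5282, h₀ = 1.0143 rad.
Bracket: h₀ sin ϕ sin δ + cos ϕ cos δ sin h₀ = 1.0143×-0.86690×0.29063 + 0.49849×0.95683×0.84910 = -0.255550 + 0.404995 = 0.149445.
Q̄ = (S_0/π) × [bracket] = (654/π) × 0.149445 = 31.111 W/m².
Ratio Q̄_A / Q̄_B = 116.34 / 31.111 = 3.740.

Q̄_A / Q̄_B ≈ 3.74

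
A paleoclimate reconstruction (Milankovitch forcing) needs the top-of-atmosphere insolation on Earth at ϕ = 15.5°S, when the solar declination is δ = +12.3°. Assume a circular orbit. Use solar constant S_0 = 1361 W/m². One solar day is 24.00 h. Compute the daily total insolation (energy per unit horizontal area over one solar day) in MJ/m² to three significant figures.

32.0 MJ/m²

cos h₀ = −tan(-15.5°) tan(+12.300°) = 0.0605, h₀ = 1.5103 rad.
Bracket: h₀ sin ϕ sin δ + cos ϕ cos δ sin h₀ = 1.5103×-0.26724×0.21303 + 0.96363×0.97705×0.99817 = -0.085982 + 0.939792 = 0.853810.
Q̄ = (S_0/π) × [bracket] = (1361/π) × 0.853810 = 369.89 W/m².
Daily total = Q̄ × 24.00 h × 3600 s/h = 369.89 × 24.00 × 3600 / 10⁶ = 31.96 MJ/m².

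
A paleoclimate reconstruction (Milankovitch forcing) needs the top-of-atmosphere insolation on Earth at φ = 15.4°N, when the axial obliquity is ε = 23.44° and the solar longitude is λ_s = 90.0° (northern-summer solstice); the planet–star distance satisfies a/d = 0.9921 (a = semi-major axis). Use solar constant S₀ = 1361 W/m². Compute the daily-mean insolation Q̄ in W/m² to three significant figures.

Solar declination: sin δ = sin ε · sin λ_s = sin 23.44° × sin 90.0° = 0.39779, so δ = +23.440°.
cos H₀ = −tan(+15.4°) tan(+23.440°) = -0.1194, H₀ = 1.6905 rad.
Bracket: H₀ sin φ sin δ + cos φ cos δ sin H₀ = 1.6905×0.26556×0.39779 + 0.96410×0.91748×0.99284 = 0.178580 + 0.878209 = 1.056789.
Inverse-square distance factor (a/d)² = 0.9921² = 0.984262.
Q̄ = (S₀/π) × 0.984262 × [bracket] = (1361/π) × 0.984262 × 1.056789 = 450.6 W/m².

Q̄ ≈ 451 W/m²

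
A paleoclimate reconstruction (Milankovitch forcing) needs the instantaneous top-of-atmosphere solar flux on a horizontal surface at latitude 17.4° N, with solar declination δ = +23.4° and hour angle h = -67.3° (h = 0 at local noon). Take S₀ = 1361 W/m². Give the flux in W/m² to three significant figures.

cos θ_z = sin φ sin δ + cos φ cos δ cos h = 0.118763 + 0.337960 = 0.456723.
Flux = S₀ · cos θ_z = 1361 × 0.456723 = 621.6 W/m².

622 W/m²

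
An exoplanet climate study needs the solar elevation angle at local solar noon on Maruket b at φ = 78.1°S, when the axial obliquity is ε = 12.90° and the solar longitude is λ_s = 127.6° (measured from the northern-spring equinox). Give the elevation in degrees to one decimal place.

1.7°

Solar declination: sin δ = sin ε · sin λ_s = sin 12.90° × sin 127.6° = 0.17688, so δ = +10.188°.
At local noon the hour angle is zero, so the zenith angle equals |φ − δ| = |-78.1° − (+10.188°)| = 88.288°.
Elevation = 90° − 88.288° = 1.7°.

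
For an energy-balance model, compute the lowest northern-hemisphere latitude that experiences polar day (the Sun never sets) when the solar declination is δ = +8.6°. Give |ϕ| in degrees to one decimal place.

Polar day requires cos h₀ = −tan ϕ tan δ ≤ −1, i.e. tan ϕ tan δ ≥ 1.
The boundary is |tan ϕ| · |tan δ| = 1, so |ϕ| = 90° − |δ| = 90° − 8.6° = 81.4° in the northern hemisphere.

|ϕ| = 81.4°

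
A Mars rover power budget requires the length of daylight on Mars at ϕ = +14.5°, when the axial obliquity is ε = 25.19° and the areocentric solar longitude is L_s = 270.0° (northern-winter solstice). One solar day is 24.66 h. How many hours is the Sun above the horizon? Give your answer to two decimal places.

11.37 h

sin δ = sin 25.19° × sin 270.0° = -0.42562, so δ = -25.190°.
cos h₀ = −tan ϕ · tan δ = −tan(+14.5°) × tan(-25.190°) = 0.1216, so h₀ = 1.4489 rad = 83.01°.
Daylight = 2h₀/(2π) × 24.66 h = (1.4489/π) × 24.66 = 11.37 h.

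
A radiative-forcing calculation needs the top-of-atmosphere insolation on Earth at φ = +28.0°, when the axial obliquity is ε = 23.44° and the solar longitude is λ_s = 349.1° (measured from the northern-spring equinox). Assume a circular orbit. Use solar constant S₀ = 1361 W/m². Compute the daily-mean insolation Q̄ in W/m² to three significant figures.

Solar declination: sin δ = sin ε · sin λ_s = sin 23.44° × sin 349.1° = -0.07522, so δ = -4.314°.
cos H₀ = −tan(+28.0°) tan(-4.314°) = 0.0401, H₀ = 1.5307 rad.
Bracket: H₀ sin φ sin δ + cos φ cos δ sin H₀ = 1.5307×0.46947×-0.07522 + 0.88295×0.99717×0.99920 = -0.054054 + 0.879747 = 0.825693.
Q̄ = (S₀/π) × [bracket] = (1361/π) × 0.825693 = 357.7 W/m².

Q̄ ≈ 358 W/m²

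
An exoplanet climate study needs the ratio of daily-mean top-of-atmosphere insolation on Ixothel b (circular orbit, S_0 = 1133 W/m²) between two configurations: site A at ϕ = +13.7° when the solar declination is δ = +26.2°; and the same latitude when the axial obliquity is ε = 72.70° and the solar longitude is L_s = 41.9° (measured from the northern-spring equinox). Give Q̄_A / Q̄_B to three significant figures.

— Configuration A (ϕ=+13.7°):
cos h₀ = −tan(+13.7°) tan(+26.200°) = -0.1200, h₀ = 1.6910 rad.
Bracket: h₀ sin ϕ sin δ + cos ϕ cos δ sin h₀ = 1.6910×0.23684×0.44151 + 0.97155×0.89726×0.99278 = 0.176823 + 0.865439 = 1.042262.
Q̄ = (S_0/π) × [bracket] = (1133/π) × 1.042262 = 375.89 W/m².
— Configuration B (ϕ=+13.7°):
Solar declination: sin δ = sin ε · sin L_s = sin 72.70° × sin 41.9° = 0.63762, so δ = +39.615°.
cos h₀ = −tan(+13.7°) tan(+39.615°) = -0.2018, h₀ = 1.7740 rad.
Bracket: h₀ sin ϕ sin δ + cos ϕ cos δ sin h₀ = 1.7740×0.23684×0.63762 + 0.97155×0.77035×0.97943 = 0.267899 + 0.733038 = 1.000937.
Q̄ = (S_0/π) × [bracket] = (1133/π) × 1.000937 = 360.98 W/m².
Ratio Q̄_A / Q̄_B = 375.89 / 360.98 = 1.041.

Q̄_A / Q̄_B ≈ 1.04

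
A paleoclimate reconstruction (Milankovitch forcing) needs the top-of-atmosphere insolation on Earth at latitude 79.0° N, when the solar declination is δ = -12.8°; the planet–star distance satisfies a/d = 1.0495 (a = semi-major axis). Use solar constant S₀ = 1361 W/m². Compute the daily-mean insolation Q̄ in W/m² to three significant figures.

Q̄ ≈ 0.00 W/m²

cos H₀ = −tan(+79.0°) tan(-12.800°) = 1.1688 ≥ 1 ⇒ polar night, H₀ = 0 and Q̄ = 0.
Inverse-square distance factor (a/d)² = 1.0495² = 1.101450.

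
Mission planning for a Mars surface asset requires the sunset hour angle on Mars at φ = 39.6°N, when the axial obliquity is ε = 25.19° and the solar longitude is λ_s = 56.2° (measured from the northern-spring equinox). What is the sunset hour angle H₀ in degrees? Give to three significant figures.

Solar declination: sin δ = sin ε · sin λ_s = sin 25.19° × sin 56.2° = 0.35368, so δ = +20.713°.
cos H₀ = −tan φ · tan δ = −tan(+39.6°) × tan(+20.713°) = -0.3128, so H₀ = 1.8889 rad = 108.23°.

H₀ = 108°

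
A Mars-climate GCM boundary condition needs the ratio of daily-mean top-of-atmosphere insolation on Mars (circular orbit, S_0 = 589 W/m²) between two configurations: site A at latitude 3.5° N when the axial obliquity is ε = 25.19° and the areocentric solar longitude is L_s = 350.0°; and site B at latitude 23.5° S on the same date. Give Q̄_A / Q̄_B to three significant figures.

— Configuration A (ϕ=+3.5°):
sin δ = sin 25.19° × sin 350.0° = -0.07391, so δ = -4.239°.
cos h₀ = −tan(+3.5°) tan(-4.239°) = 0.0045, h₀ = 1.5663 rad.
Bracket: h₀ sin ϕ sin δ + cos ϕ cos δ sin h₀ = 1.5663×0.06105×-0.07391 + 0.99813×0.99727×0.99999 = -0.007067 + 0.995395 = 0.988328.
Q̄ = (S_0/π) × [bracket] = (589/π) × 0.988328 = 185.30 W/m².
— Configuration B (ϕ=-23.5°):
cos h₀ = −tan(-23.5°) tan(-4.239°) = -0.0322, h₀ = 1.6030 rad.
Bracket: h₀ sin ϕ sin δ + cos ϕ cos δ sin h₀ = 1.6030×-0.39875×-0.07391 + 0.91706×0.99727×0.99948 = 0.047243 + 0.914081 = 0.961324.
Q̄ = (S_0/π) × [bracket] = (589/π) × 0.961324 = 180.23 W/m².
Ratio Q̄_A / Q̄_B = 185.30 / 180.23 = 1.028.

Q̄_A / Q̄_B ≈ 1.03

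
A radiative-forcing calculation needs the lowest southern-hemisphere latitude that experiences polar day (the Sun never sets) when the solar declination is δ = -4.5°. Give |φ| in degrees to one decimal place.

Polar day requires cos H₀ = −tan φ tan δ ≤ −1, i.e. tan φ tan δ ≥ 1.
The boundary is |tan φ| · |tan δ| = 1, so |φ| = 90° − |δ| = 90° − 4.5° = 85.5° in the southern hemisphere.

|φ| = 85.5°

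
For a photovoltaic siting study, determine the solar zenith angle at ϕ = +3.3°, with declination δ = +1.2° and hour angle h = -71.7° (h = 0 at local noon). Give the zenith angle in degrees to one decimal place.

θ_z = 71.7°

cos θ_z = sin ϕ sin δ + cos ϕ cos δ cos h = 0.001206 + 0.313403 = 0.314609.
θ_z = arccos(0.314609) = 71.7°.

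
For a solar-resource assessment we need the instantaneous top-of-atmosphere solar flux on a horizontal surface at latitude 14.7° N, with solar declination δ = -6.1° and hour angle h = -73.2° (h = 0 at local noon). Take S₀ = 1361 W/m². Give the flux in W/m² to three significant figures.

cos θ_z = sin φ sin δ + cos φ cos δ cos h = -0.026965 + 0.277988 = 0.251023.
Flux = S₀ · cos θ_z = 1361 × 0.251023 = 341.6 W/m².

342 W/m²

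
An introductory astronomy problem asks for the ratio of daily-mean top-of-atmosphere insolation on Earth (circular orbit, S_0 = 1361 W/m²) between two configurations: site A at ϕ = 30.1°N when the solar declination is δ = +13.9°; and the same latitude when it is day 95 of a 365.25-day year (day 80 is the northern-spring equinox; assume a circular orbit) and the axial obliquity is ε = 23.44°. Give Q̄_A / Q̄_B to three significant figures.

— Configuration A (ϕ=+30.1°):
cos h₀ = −tan(+30.1°) tan(+13.900°) = -0.1435, h₀ = 1.7147 rad.
Bracket: h₀ sin ϕ sin δ + cos ϕ cos δ sin h₀ = 1.7147×0.50151×0.24023 + 0.86515×0.97072×0.98966 = 0.206583 + 0.831135 = 1.037718.
Q̄ = (S_0/π) × [bracket] = (1361/π) × 1.037718 = 449.56 W/m².
— Configuration B (ϕ=+30.1°):
Solar longitude: L_s = 360° × (95 − 80)/365.25 = 14.784°.
sin δ = sin 23.44° × sin 14.784° = 0.10151, so δ = +5.826°.
cos h₀ = −tan(+30.1°) tan(+5.826°) = -0.0591, h₀ = 1.6300 rad.
Bracket: h₀ sin ϕ sin δ + cos ϕ cos δ sin h₀ = 1.6300×0.50151×0.10151 + 0.86515×0.99483×0.99825 = 0.082980 + 0.859171 = 0.942151.
Q̄ = (S_0/π) × [bracket] = (1361/π) × 0.942151 = 408.16 W/m².
Ratio Q̄_A / Q̄_B = 449.56 / 408.16 = 1.101.

Q̄_A / Q̄_B ≈ 1.10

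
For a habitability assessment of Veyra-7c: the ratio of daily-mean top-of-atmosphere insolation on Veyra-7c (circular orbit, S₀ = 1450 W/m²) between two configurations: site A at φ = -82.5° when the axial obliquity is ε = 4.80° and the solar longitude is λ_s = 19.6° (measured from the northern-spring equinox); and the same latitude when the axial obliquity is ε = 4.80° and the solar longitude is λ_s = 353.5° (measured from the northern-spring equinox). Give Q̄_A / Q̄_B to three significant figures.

— Configuration A (φ=-82.5°):
Solar declination: sin δ = sin ε · sin λ_s = sin 4.80° × sin 19.6° = 0.02807, so δ = +1.608°.
cos H₀ = −tan(-82.5°) tan(+1.608°) = 0.2133, H₀ = 1.3558 rad.
Bracket: H₀ sin φ sin δ + cos φ cos δ sin H₀ = 1.3558×-0.99144×0.02807 + 0.13053×0.99961×0.97699 = -0.037732 + 0.127477 = 0.089745.
Q̄ = (S₀/π) × [bracket] = (1450/π) × 0.089745 = 41.422 W/m².
— Configuration B (φ=-82.5°):
Solar declination: sin δ = sin ε · sin λ_s = sin 4.80° × sin 353.5° = -0.00947, so δ = -0.543°.
cos H₀ = −tan(-82.5°) tan(-0.543°) = -0.0720, H₀ = 1.6428 rad.
Bracket: H₀ sin φ sin δ + cos φ cos δ sin H₀ = 1.6428×-0.99144×-0.00947 + 0.13053×0.99996×0.99741 = 0.015424 + 0.130187 = 0.145611.
Q̄ = (S₀/π) × [bracket] = (1450/π) × 0.145611 = 67.207 W/m².
Ratio Q̄_A / Q̄_B = 41.422 / 67.207 = 0.6163.

Q̄_A / Q̄_B ≈ 0.616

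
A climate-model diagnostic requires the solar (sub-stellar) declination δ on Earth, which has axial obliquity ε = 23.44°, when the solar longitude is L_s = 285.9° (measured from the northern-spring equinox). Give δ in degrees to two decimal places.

δ = -22.49°

sin δ = sin ε · sin L_s = sin 23.44° × sin 285.9° = -0.382570.
δ = arcsin(-0.382570) = -22.49°.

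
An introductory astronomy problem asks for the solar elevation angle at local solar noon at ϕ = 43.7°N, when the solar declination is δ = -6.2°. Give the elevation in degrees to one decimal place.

At local noon the hour angle is zero, so the zenith angle equals |ϕ − δ| = |+43.7° − (-6.200°)| = 49.900°.
Elevation = 90° − 49.900° = 40.1°.

40.1°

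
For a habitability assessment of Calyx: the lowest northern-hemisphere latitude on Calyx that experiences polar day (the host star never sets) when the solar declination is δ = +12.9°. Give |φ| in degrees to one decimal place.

Polar day requires cos H₀ = −tan φ tan δ ≤ −1, i.e. tan φ tan δ ≥ 1.
The boundary is |tan φ| · |tan δ| = 1, so |φ| = 90° − |δ| = 90° − 12.9° = 77.1° in the northern hemisphere.

|φ| = 77.1°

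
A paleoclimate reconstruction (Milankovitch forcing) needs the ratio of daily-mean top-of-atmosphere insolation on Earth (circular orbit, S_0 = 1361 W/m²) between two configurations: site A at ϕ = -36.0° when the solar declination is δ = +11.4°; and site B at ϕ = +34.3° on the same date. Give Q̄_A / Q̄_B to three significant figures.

Q̄_A / Q̄_B ≈ 0.624

— Configuration A (ϕ=-36.0°):
cos h₀ = −tan(-36.0°) tan(+11.400°) = 0.1465, h₀ = 1.4238 rad.
Bracket: h₀ sin ϕ sin δ + cos ϕ cos δ sin h₀ = 1.4238×-0.58779×0.19766 + 0.80902×0.98027×0.98921 = -0.165421 + 0.784501 = 0.619080.
Q̄ = (S_0/π) × [bracket] = (1361/π) × 0.619080 = 268.20 W/m².
— Configuration B (ϕ=+34.3°):
cos h₀ = −tan(+34.3°) tan(+11.400°) = -0.1375, h₀ = 1.7088 rad.
Bracket: h₀ sin ϕ sin δ + cos ϕ cos δ sin h₀ = 1.7088×0.56353×0.19766 + 0.82610×0.98027×0.99050 = 0.190339 + 0.802108 = 0.992447.
Q̄ = (S_0/π) × [bracket] = (1361/π) × 0.992447 = 429.95 W/m².
Ratio Q̄_A / Q̄_B = 268.20 / 429.95 = 0.6238.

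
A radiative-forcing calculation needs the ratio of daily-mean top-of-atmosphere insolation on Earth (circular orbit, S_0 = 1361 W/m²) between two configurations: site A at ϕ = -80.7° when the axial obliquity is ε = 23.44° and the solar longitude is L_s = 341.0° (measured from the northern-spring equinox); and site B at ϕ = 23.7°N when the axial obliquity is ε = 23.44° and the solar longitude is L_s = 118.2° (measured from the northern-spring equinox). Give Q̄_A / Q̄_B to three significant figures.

— Configuration A (ϕ=-80.7°):
Solar declination: sin δ = sin ε · sin L_s = sin 23.44° × sin 341.0° = -0.12951, so δ = -7.441°.
cos h₀ = −tan(-80.7°) tan(-7.441°) = -0.7976, h₀ = 2.4941 rad.
Bracket: h₀ sin ϕ sin δ + cos ϕ cos δ sin h₀ = 2.4941×-0.98686×-0.12951 + 0.16160×0.99158×0.60323 = 0.318767 + 0.096661 = 0.415428.
Q̄ = (S_0/π) × [bracket] = (1361/π) × 0.415428 = 179.97 W/m².
— Configuration B (ϕ=+23.7°):
Solar declination: sin δ = sin ε · sin L_s = sin 23.44° × sin 118.2° = 0.35057, so δ = +20.522°.
cos h₀ = −tan(+23.7°) tan(+20.522°) = -0.1643, h₀ = 1.7359 rad.
Bracket: h₀ sin ϕ sin δ + cos ϕ cos δ sin h₀ = 1.7359×0.40195×0.35057 + 0.91566×0.93654×0.98641 = 0.244608 + 0.845898 = 1.090506.
Q̄ = (S_0/π) × [bracket] = (1361/π) × 1.090506 = 472.43 W/m².
Ratio Q̄_A / Q̄_B = 179.97 / 472.43 = 0.3809.

Q̄_A / Q̄_B ≈ 0.381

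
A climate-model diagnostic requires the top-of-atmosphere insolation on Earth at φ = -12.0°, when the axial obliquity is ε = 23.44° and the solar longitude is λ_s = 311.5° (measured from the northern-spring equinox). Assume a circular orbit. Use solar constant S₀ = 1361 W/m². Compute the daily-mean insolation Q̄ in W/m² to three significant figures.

Q̄ ≈ 448 W/m²

Solar declination: sin δ = sin ε · sin λ_s = sin 23.44° × sin 311.5° = -0.29793, so δ = -17.333°.
cos H₀ = −tan(-12.0°) tan(-17.333°) = -0.0663, H₀ = 1.6372 rad.
Bracket: H₀ sin φ sin δ + cos φ cos δ sin H₀ = 1.6372×-0.20791×-0.29793 + 0.97815×0.95459×0.99780 = 0.101412 + 0.931678 = 1.033090.
Q̄ = (S₀/π) × [bracket] = (1361/π) × 1.033090 = 447.6 W/m².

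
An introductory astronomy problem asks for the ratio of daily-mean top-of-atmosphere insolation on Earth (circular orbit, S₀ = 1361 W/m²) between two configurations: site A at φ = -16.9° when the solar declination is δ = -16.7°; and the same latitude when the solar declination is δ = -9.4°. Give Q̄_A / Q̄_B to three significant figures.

Q̄_A / Q̄_B ≈ 1.03

— Configuration A (φ=-16.9°):
cos H₀ = −tan(-16.9°) tan(-16.700°) = -0.0912, H₀ = 1.6621 rad.
Bracket: H₀ sin φ sin δ + cos φ cos δ sin H₀ = 1.6621×-0.29070×-0.28736 + 0.95681×0.95782×0.99584 = 0.138844 + 0.912639 = 1.051483.
Q̄ = (S₀/π) × [bracket] = (1361/π) × 1.051483 = 455.52 W/m².
— Configuration B (φ=-16.9°):
cos H₀ = −tan(-16.9°) tan(-9.400°) = -0.0503, H₀ = 1.6211 rad.
Bracket: H₀ sin φ sin δ + cos φ cos δ sin H₀ = 1.6211×-0.29070×-0.16333 + 0.95681×0.98657×0.99873 = 0.076970 + 0.942761 = 1.019731.
Q̄ = (S₀/π) × [bracket] = (1361/π) × 1.019731 = 441.77 W/m².
Ratio Q̄_A / Q̄_B = 455.52 / 441.77 = 1.031.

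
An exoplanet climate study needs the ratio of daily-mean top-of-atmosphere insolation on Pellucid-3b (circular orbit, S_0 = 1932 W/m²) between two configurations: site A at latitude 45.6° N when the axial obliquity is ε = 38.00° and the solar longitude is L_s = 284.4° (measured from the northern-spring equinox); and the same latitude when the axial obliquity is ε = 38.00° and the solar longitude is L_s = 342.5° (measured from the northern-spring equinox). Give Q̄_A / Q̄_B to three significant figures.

Q̄_A / Q̄_B ≈ 0.129

— Configuration A (ϕ=+45.6°):
Solar declination: sin δ = sin ε · sin L_s = sin 38.00° × sin 284.4° = -0.59632, so δ = -36.607°.
cos h₀ = −tan(+45.6°) tan(-36.607°) = 0.7586, h₀ = 0.7097 rad.
Bracket: h₀ sin ϕ sin δ + cos ϕ cos δ sin h₀ = 0.7097×0.71447×-0.59632 + 0.69966×0.80275×0.65159 = -0.302370 + 0.365967 = 0.063597.
Q̄ = (S_0/π) × [bracket] = (1932/π) × 0.063597 = 39.111 W/m².
— Configuration B (ϕ=+45.6°):
Solar declination: sin δ = sin ε · sin L_s = sin 38.00° × sin 342.5° = -0.18513, so δ = -10.669°.
cos h₀ = −tan(+45.6°) tan(-10.669°) = 0.1924, h₀ = 1.3772 rad.
Bracket: h₀ sin ϕ sin δ + cos ϕ cos δ sin h₀ = 1.3772×0.71447×-0.18513 + 0.69966×0.98271×0.98132 = -0.182162 + 0.674719 = 0.492557.
Q̄ = (S_0/π) × [bracket] = (1932/π) × 0.492557 = 302.91 W/m².
Ratio Q̄_A / Q̄_B = 39.111 / 302.91 = 0.1291.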